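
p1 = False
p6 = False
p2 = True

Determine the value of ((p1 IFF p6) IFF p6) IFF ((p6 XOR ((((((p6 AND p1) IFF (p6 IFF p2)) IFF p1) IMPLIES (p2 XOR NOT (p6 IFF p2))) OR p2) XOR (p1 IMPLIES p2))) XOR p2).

p1 IFF p6 = False IFF False = True
(p1 IFF p6) IFF p6 = True IFF False = False
p6 AND p1 = False AND False = False
p6 IFF p2 = False IFF True = False
(p6 AND p1) IFF (p6 IFF p2) = False IFF False = True
((p6 AND p1) IFF (p6 IFF p2)) IFF p1 = True IFF False = False
p6 IFF p2 = False IFF True = False
NOT (p6 IFF p2) = NOT False = True
p2 XOR NOT (p6 IFF p2) = True XOR True = False
(((p6 AND p1) IFF (p6 IFF p2)) IFF p1) IMPLIES (p2 XOR NOT (p6 IFF p2)) = False IMPLIES False = True
((((p6 AND p1) IFF (p6 IFF p2)) IFF p1) IMPLIES (p2 XOR NOT (p6 IFF p2))) OR p2 = True OR True = True
p1 IMPLIES p2 = False IMPLIES True = True
(((((p6 AND p1) IFF (p6 IFF p2)) IFF p1) IMPLIES (p2 XOR NOT (p6 IFF p2))) OR p2) XOR (p1 IMPLIES p2) = True XOR True = False
p6 XOR ((((((p6 AND p1) IFF (p6 IFF p2)) IFF p1) IMPLIES (p2 XOR NOT (p6 IFF p2))) OR p2) XOR (p1 IMPLIES p2)) = False XOR False = False
(p6 XOR ((((((p6 AND p1) IFF (p6 IFF p2)) IFF p1) IMPLIES (p2 XOR NOT (p6 IFF p2))) OR p2) XOR (p1 IMPLIES p2))) XOR p2 = False XOR True = True
((p1 IFF p6) IFF p6) IFF ((p6 XOR ((((((p6 AND p1) IFF (p6 IFF p2)) IFF p1) IMPLIES (p2 XOR NOT (p6 IFF p2))) OR p2) XOR (p1 IMPLIES p2))) XOR p2) = False IFF True = False

False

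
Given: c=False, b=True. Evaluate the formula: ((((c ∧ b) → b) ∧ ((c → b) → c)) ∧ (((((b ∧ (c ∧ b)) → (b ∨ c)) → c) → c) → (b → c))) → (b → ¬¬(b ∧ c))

True

Substituting c=False, b=True:
c ∧ b = False ∧ True = False
(c ∧ b) → b = False → True = True
c → b = False → True = True
(c → b) → c = True → False = False
((c ∧ b) → b) ∧ ((c → b) → c) = True ∧ False = False
c ∧ b = False ∧ True = False
b ∧ (c ∧ b) = True ∧ False = False
b ∨ c = True ∨ False = True
(b ∧ (c ∧ b)) → (b ∨ c) = False → True = True
((b ∧ (c ∧ b)) → (b ∨ c)) → c = True → False = False
(((b ∧ (c ∧ b)) → (b ∨ c)) → c) → c = False → False = True
b → c = True → False = False
((((b ∧ (c ∧ b)) → (b ∨ c)) → c) → c) → (b → c) = True → False = False
(((c ∧ b) → b) ∧ ((c → b) → c)) ∧ (((((b ∧ (c ∧ b)) → (b ∨ c)) → c) → c) → (b → c)) = False ∧ False = False
b ∧ c = True ∧ False = False
¬(b ∧ c) = ¬False = True
¬¬(b ∧ c) = ¬True = False
b → ¬¬(b ∧ c) = True → False = False
((((c ∧ b) → b) ∧ ((c → b) → c)) ∧ (((((b ∧ (c ∧ b)) → (b ∨ c)) → c) → c) → (b → c))) → (b → ¬¬(b ∧ c)) = False → False = True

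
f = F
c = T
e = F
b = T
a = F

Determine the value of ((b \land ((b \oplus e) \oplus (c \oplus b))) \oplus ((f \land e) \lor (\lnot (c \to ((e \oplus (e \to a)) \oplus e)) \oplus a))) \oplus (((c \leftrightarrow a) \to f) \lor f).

b \oplus e = T \oplus F = T
c \oplus b = T \oplus T = F
(b \oplus e) \oplus (c \oplus b) = T \oplus F = T
b \land ((b \oplus e) \oplus (c \oplus b)) = T \land T = T
f \land e = F \land F = F
e \to a = F \to F = T
e \oplus (e \to a) = F \oplus T = T
(e \oplus (e \to a)) \oplus e = T \oplus F = T
c \to ((e \oplus (e \to a)) \oplus e) = T \to T = T
\lnot (c \to ((e \oplus (e \to a)) \oplus e)) = \lnot T = F
\lnot (c \to ((e \oplus (e \to a)) \oplus e)) \oplus a = F \oplus F = F
(f \land e) \lor (\lnot (c \to ((e \oplus (e \to a)) \oplus e)) \oplus a) = F \lor F = F
(b \land ((b \oplus e) \oplus (c \oplus b))) \oplus ((f \land e) \lor (\lnot (c \to ((e \oplus (e \to a)) \oplus e)) \oplus a)) = T \oplus F = T
c \leftrightarrow a = T \leftrightarrow F = F
(c \leftrightarrow a) \to f = F \to F = T
((c \leftrightarrow a) \to f) \lor f = T \lor F = T
((b \land ((b \oplus e) \oplus (c \oplus b))) \oplus ((f \land e) \lor (\lnot (c \to ((e \oplus (e \to a)) \oplus e)) \oplus a))) \oplus (((c \leftrightarrow a) \to f) \lor f) = T \oplus T = F

F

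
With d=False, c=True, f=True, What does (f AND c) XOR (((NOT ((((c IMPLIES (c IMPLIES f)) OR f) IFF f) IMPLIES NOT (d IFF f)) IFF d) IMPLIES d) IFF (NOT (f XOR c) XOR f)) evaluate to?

False

f AND c = True AND True = True
c IMPLIES f = True IMPLIES True = True
c IMPLIES (c IMPLIES f) = True IMPLIES True = True
(c IMPLIES (c IMPLIES f)) OR f = True OR True = True
((c IMPLIES (c IMPLIES f)) OR f) IFF f = True IFF True = True
d IFF f = False IFF True = False
NOT (d IFF f) = NOT False = True
(((c IMPLIES (c IMPLIES f)) OR f) IFF f) IMPLIES NOT (d IFF f) = True IMPLIES True = True
NOT ((((c IMPLIES (c IMPLIES f)) OR f) IFF f) IMPLIES NOT (d IFF f)) = NOT True = False
NOT ((((c IMPLIES (c IMPLIES f)) OR f) IFF f) IMPLIES NOT (d IFF f)) IFF d = False IFF False = True
(NOT ((((c IMPLIES (c IMPLIES f)) OR f) IFF f) IMPLIES NOT (d IFF f)) IFF d) IMPLIES d = True IMPLIES False = False
f XOR c = True XOR True = False
NOT (f XOR c) = NOT False = True
NOT (f XOR c) XOR f = True XOR True = False
((NOT ((((c IMPLIES (c IMPLIES f)) OR f) IFF f) IMPLIES NOT (d IFF f)) IFF d) IMPLIES d) IFF (NOT (f XOR c) XOR f) = False IFF False = True
(f AND c) XOR (((NOT ((((c IMPLIES (c IMPLIES f)) OR f) IFF f) IMPLIES NOT (d IFF f)) IFF d) IMPLIES d) IFF (NOT (f XOR c) XOR f)) = True XOR True = False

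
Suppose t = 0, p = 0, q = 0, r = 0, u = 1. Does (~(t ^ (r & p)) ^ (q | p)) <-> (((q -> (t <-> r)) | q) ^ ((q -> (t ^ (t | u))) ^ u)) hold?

1

r & p = 0 & 0 = 0
t ^ (r & p) = 0 ^ 0 = 0
~(t ^ (r & p)) = ~0 = 1
q | p = 0 | 0 = 0
~(t ^ (r & p)) ^ (q | p) = 1 ^ 0 = 1
t <-> r = 0 <-> 0 = 1
q -> (t <-> r) = 0 -> 1 = 1
(q -> (t <-> r)) | q = 1 | 0 = 1
t | u = 0 | 1 = 1
t ^ (t | u) = 0 ^ 1 = 1
q -> (t ^ (t | u)) = 0 -> 1 = 1
(q -> (t ^ (t | u))) ^ u = 1 ^ 1 = 0
((q -> (t <-> r)) | q) ^ ((q -> (t ^ (t | u))) ^ u) = 1 ^ 0 = 1
(~(t ^ (r & p)) ^ (q | p)) <-> (((q -> (t <-> r)) | q) ^ ((q -> (t ^ (t | u))) ^ u)) = 1 <-> 1 = 1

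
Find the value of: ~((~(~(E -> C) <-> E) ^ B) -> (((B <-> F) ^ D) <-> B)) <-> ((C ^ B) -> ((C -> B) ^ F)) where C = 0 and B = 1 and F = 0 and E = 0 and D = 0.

Substituting C=0, B=1, F=0, E=0, D=0:
E -> C = 0 -> 0 = 1
~(E -> C) = ~1 = 0
~(E -> C) <-> E = 0 <-> 0 = 1
~(~(E -> C) <-> E) = ~1 = 0
~(~(E -> C) <-> E) ^ B = 0 ^ 1 = 1
B <-> F = 1 <-> 0 = 0
(B <-> F) ^ D = 0 ^ 0 = 0
((B <-> F) ^ D) <-> B = 0 <-> 1 = 0
(~(~(E -> C) <-> E) ^ B) -> (((B <-> F) ^ D) <-> B) = 1 -> 0 = 0
~((~(~(E -> C) <-> E) ^ B) -> (((B <-> F) ^ D) <-> B)) = ~0 = 1
C ^ B = 0 ^ 1 = 1
C -> B = 0 -> 1 = 1
(C -> B) ^ F = 1 ^ 0 = 1
(C ^ B) -> ((C -> B) ^ F) = 1 -> 1 = 1
~((~(~(E -> C) <-> E) ^ B) -> (((B <-> F) ^ D) <-> B)) <-> ((C ^ B) -> ((C -> B) ^ F)) = 1 <-> 1 = 1

1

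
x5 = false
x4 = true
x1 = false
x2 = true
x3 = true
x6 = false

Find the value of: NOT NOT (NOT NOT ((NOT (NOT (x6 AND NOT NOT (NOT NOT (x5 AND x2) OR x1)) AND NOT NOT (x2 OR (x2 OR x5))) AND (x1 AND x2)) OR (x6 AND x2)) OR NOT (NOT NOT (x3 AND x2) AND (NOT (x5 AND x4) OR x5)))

x5 AND x2 = false AND true = false
NOT (x5 AND x2) = NOT false = true
NOT NOT (x5 AND x2) = NOT true = false
NOT NOT (x5 AND x2) OR x1 = false OR false = false
NOT (NOT NOT (x5 AND x2) OR x1) = NOT false = true
NOT NOT (NOT NOT (x5 AND x2) OR x1) = NOT true = false
x6 AND NOT NOT (NOT NOT (x5 AND x2) OR x1) = false AND false = false
NOT (x6 AND NOT NOT (NOT NOT (x5 AND x2) OR x1)) = NOT false = true
x2 OR x5 = true OR false = true
x2 OR (x2 OR x5) = true OR true = true
NOT (x2 OR (x2 OR x5)) = NOT true = false
NOT NOT (x2 OR (x2 OR x5)) = NOT false = true
NOT (x6 AND NOT NOT (NOT NOT (x5 AND x2) OR x1)) AND NOT NOT (x2 OR (x2 OR x5)) = true AND true = true
NOT (NOT (x6 AND NOT NOT (NOT NOT (x5 AND x2) OR x1)) AND NOT NOT (x2 OR (x2 OR x5))) = NOT true = false
x1 AND x2 = false AND true = false
NOT (NOT (x6 AND NOT NOT (NOT NOT (x5 AND x2) OR x1)) AND NOT NOT (x2 OR (x2 OR x5))) AND (x1 AND x2) = false AND false = false
x6 AND x2 = false AND true = false
(NOT (NOT (x6 AND NOT NOT (NOT NOT (x5 AND x2) OR x1)) AND NOT NOT (x2 OR (x2 OR x5))) AND (x1 AND x2)) OR (x6 AND x2) = false OR false = false
NOT ((NOT (NOT (x6 AND NOT NOT (NOT NOT (x5 AND x2) OR x1)) AND NOT NOT (x2 OR (x2 OR x5))) AND (x1 AND x2)) OR (x6 AND x2)) = NOT false = true
NOT NOT ((NOT (NOT (x6 AND NOT NOT (NOT NOT (x5 AND x2) OR x1)) AND NOT NOT (x2 OR (x2 OR x5))) AND (x1 AND x2)) OR (x6 AND x2)) = NOT true = false
x3 AND x2 = true AND true = true
NOT (x3 AND x2) = NOT true = false
NOT NOT (x3 AND x2) = NOT false = true
x5 AND x4 = false AND true = false
NOT (x5 AND x4) = NOT false = true
NOT (x5 AND x4) OR x5 = true OR false = true
NOT NOT (x3 AND x2) AND (NOT (x5 AND x4) OR x5) = true AND true = true
NOT (NOT NOT (x3 AND x2) AND (NOT (x5 AND x4) OR x5)) = NOT true = false
NOT NOT ((NOT (NOT (x6 AND NOT NOT (NOT NOT (x5 AND x2) OR x1)) AND NOT NOT (x2 OR (x2 OR x5))) AND (x1 AND x2)) OR (x6 AND x2)) OR NOT (NOT NOT (x3 AND x2) AND (NOT (x5 AND x4) OR x5)) = false OR false = false
NOT (NOT NOT ((NOT (NOT (x6 AND NOT NOT (NOT NOT (x5 AND x2) OR x1)) AND NOT NOT (x2 OR (x2 OR x5))) AND (x1 AND x2)) OR (x6 AND x2)) OR NOT (NOT NOT (x3 AND x2) AND (NOT (x5 AND x4) OR x5))) = NOT false = true
NOT NOT (NOT NOT ((NOT (NOT (x6 AND NOT NOT (NOT NOT (x5 AND x2) OR x1)) AND NOT NOT (x2 OR (x2 OR x5))) AND (x1 AND x2)) OR (x6 AND x2)) OR NOT (NOT NOT (x3 AND x2) AND (NOT (x5 AND x4) OR x5))) = NOT true = false

false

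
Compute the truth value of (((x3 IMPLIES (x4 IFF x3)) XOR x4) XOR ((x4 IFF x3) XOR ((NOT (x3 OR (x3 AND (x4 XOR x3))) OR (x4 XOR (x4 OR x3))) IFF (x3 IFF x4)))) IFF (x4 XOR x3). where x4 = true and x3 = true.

false

Substituting x4=true, x3=true:
x4 IFF x3 = true IFF true = true
x3 IMPLIES (x4 IFF x3) = true IMPLIES true = true
(x3 IMPLIES (x4 IFF x3)) XOR x4 = true XOR true = false
x4 IFF x3 = true IFF true = true
x4 XOR x3 = true XOR true = false
x3 AND (x4 XOR x3) = true AND false = false
x3 OR (x3 AND (x4 XOR x3)) = true OR false = true
NOT (x3 OR (x3 AND (x4 XOR x3))) = NOT true = false
x4 OR x3 = true OR true = true
x4 XOR (x4 OR x3) = true XOR true = false
NOT (x3 OR (x3 AND (x4 XOR x3))) OR (x4 XOR (x4 OR x3)) = false OR false = false
x3 IFF x4 = true IFF true = true
(NOT (x3 OR (x3 AND (x4 XOR x3))) OR (x4 XOR (x4 OR x3))) IFF (x3 IFF x4) = false IFF true = false
(x4 IFF x3) XOR ((NOT (x3 OR (x3 AND (x4 XOR x3))) OR (x4 XOR (x4 OR x3))) IFF (x3 IFF x4)) = true XOR false = true
((x3 IMPLIES (x4 IFF x3)) XOR x4) XOR ((x4 IFF x3) XOR ((NOT (x3 OR (x3 AND (x4 XOR x3))) OR (x4 XOR (x4 OR x3))) IFF (x3 IFF x4))) = false XOR true = true
x4 XOR x3 = true XOR true = false
(((x3 IMPLIES (x4 IFF x3)) XOR x4) XOR ((x4 IFF x3) XOR ((NOT (x3 OR (x3 AND (x4 XOR x3))) OR (x4 XOR (x4 OR x3))) IFF (x3 IFF x4)))) IFF (x4 XOR x3) = true IFF false = false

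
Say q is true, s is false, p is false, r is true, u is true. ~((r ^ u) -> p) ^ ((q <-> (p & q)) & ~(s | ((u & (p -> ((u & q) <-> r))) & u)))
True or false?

r ^ u = T ^ T = F
(r ^ u) -> p = F -> F = T
~((r ^ u) -> p) = ~T = F
p & q = F & T = F
q <-> (p & q) = T <-> F = F
u & q = T & T = T
(u & q) <-> r = T <-> T = T
p -> ((u & q) <-> r) = F -> T = T
u & (p -> ((u & q) <-> r)) = T & T = T
(u & (p -> ((u & q) <-> r))) & u = T & T = T
s | ((u & (p -> ((u & q) <-> r))) & u) = F | T = T
~(s | ((u & (p -> ((u & q) <-> r))) & u)) = ~T = F
(q <-> (p & q)) & ~(s | ((u & (p -> ((u & q) <-> r))) & u)) = F & F = F
~((r ^ u) -> p) ^ ((q <-> (p & q)) & ~(s | ((u & (p -> ((u & q) <-> r))) & u))) = F ^ F = F

F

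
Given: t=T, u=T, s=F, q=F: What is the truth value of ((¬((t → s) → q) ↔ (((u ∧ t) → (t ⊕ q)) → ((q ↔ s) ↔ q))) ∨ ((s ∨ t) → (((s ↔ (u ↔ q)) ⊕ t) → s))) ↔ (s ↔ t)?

Substituting t=T, u=T, s=F, q=F:
t → s = T → F = F
(t → s) → q = F → F = T
¬((t → s) → q) = ¬T = F
u ∧ t = T ∧ T = T
t ⊕ q = T ⊕ F = T
(u ∧ t) → (t ⊕ q) = T → T = T
q ↔ s = F ↔ F = T
(q ↔ s) ↔ q = T ↔ F = F
((u ∧ t) → (t ⊕ q)) → ((q ↔ s) ↔ q) = T → F = F
¬((t → s) → q) ↔ (((u ∧ t) → (t ⊕ q)) → ((q ↔ s) ↔ q)) = F ↔ F = T
s ∨ t = F ∨ T = T
u ↔ q = T ↔ F = F
s ↔ (u ↔ q) = F ↔ F = T
(s ↔ (u ↔ q)) ⊕ t = T ⊕ T = F
((s ↔ (u ↔ q)) ⊕ t) → s = F → F = T
(s ∨ t) → (((s ↔ (u ↔ q)) ⊕ t) → s) = T → T = T
(¬((t → s) → q) ↔ (((u ∧ t) → (t ⊕ q)) → ((q ↔ s) ↔ q))) ∨ ((s ∨ t) → (((s ↔ (u ↔ q)) ⊕ t) → s)) = T ∨ T = T
s ↔ t = F ↔ T = F
((¬((t → s) → q) ↔ (((u ∧ t) → (t ⊕ q)) → ((q ↔ s) ↔ q))) ∨ ((s ∨ t) → (((s ↔ (u ↔ q)) ⊕ t) → s))) ↔ (s ↔ t) = T ↔ F = F

F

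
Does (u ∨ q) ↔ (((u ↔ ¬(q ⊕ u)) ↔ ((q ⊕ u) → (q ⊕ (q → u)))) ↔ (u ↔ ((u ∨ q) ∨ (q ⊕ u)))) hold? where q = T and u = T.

u ∨ q = T ∨ T = T
q ⊕ u = T ⊕ T = F
¬(q ⊕ u) = ¬F = T
u ↔ ¬(q ⊕ u) = T ↔ T = T
q ⊕ u = T ⊕ T = F
q → u = T → T = T
q ⊕ (q → u) = T ⊕ T = F
(q ⊕ u) → (q ⊕ (q → u)) = F → F = T
(u ↔ ¬(q ⊕ u)) ↔ ((q ⊕ u) → (q ⊕ (q → u))) = T ↔ T = T
u ∨ q = T ∨ T = T
q ⊕ u = T ⊕ T = F
(u ∨ q) ∨ (q ⊕ u) = T ∨ F = T
u ↔ ((u ∨ q) ∨ (q ⊕ u)) = T ↔ T = T
((u ↔ ¬(q ⊕ u)) ↔ ((q ⊕ u) → (q ⊕ (q → u)))) ↔ (u ↔ ((u ∨ q) ∨ (q ⊕ u))) = T ↔ T = T
(u ∨ q) ↔ (((u ↔ ¬(q ⊕ u)) ↔ ((q ⊕ u) → (q ⊕ (q → u)))) ↔ (u ↔ ((u ∨ q) ∨ (q ⊕ u)))) = T ↔ T = T

T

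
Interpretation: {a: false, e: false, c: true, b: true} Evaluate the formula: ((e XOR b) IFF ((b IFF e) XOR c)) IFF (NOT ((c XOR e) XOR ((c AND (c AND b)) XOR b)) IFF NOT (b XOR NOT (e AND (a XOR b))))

e XOR b = false XOR true = true
b IFF e = true IFF false = false
(b IFF e) XOR c = false XOR true = true
(e XOR b) IFF ((b IFF e) XOR c) = true IFF true = true
c XOR e = true XOR false = true
c AND b = true AND true = true
c AND (c AND b) = true AND true = true
(c AND (c AND b)) XOR b = true XOR true = false
(c XOR e) XOR ((c AND (c AND b)) XOR b) = true XOR false = true
NOT ((c XOR e) XOR ((c AND (c AND b)) XOR b)) = NOT true = false
a XOR b = false XOR true = true
e AND (a XOR b) = false AND true = false
NOT (e AND (a XOR b)) = NOT false = true
b XOR NOT (e AND (a XOR b)) = true XOR true = false
NOT (b XOR NOT (e AND (a XOR b))) = NOT false = true
NOT ((c XOR e) XOR ((c AND (c AND b)) XOR b)) IFF NOT (b XOR NOT (e AND (a XOR b))) = false IFF true = false
((e XOR b) IFF ((b IFF e) XOR c)) IFF (NOT ((c XOR e) XOR ((c AND (c AND b)) XOR b)) IFF NOT (b XOR NOT (e AND (a XOR b)))) = true IFF false = false

false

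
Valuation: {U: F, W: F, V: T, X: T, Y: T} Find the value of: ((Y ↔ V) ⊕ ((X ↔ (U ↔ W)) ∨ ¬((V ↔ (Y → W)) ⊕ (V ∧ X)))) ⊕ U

Y ↔ V = T ↔ T = T
U ↔ W = F ↔ F = T
X ↔ (U ↔ W) = T ↔ T = T
Y → W = T → F = F
V ↔ (Y → W) = T ↔ F = F
V ∧ X = T ∧ T = T
(V ↔ (Y → W)) ⊕ (V ∧ X) = F ⊕ T = T
¬((V ↔ (Y → W)) ⊕ (V ∧ X)) = ¬T = F
(X ↔ (U ↔ W)) ∨ ¬((V ↔ (Y → W)) ⊕ (V ∧ X)) = T ∨ F = T
(Y ↔ V) ⊕ ((X ↔ (U ↔ W)) ∨ ¬((V ↔ (Y → W)) ⊕ (V ∧ X))) = T ⊕ T = F
((Y ↔ V) ⊕ ((X ↔ (U ↔ W)) ∨ ¬((V ↔ (Y → W)) ⊕ (V ∧ X)))) ⊕ U = F ⊕ F = F

F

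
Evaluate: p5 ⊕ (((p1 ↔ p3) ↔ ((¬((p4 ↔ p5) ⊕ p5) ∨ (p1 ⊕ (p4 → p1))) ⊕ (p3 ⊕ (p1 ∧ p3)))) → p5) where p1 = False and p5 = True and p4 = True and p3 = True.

p1 ↔ p3 = False ↔ True = False
p4 ↔ p5 = True ↔ True = True
(p4 ↔ p5) ⊕ p5 = True ⊕ True = False
¬((p4 ↔ p5) ⊕ p5) = ¬False = True
p4 → p1 = True → False = False
p1 ⊕ (p4 → p1) = False ⊕ False = False
¬((p4 ↔ p5) ⊕ p5) ∨ (p1 ⊕ (p4 → p1)) = True ∨ False = True
p1 ∧ p3 = False ∧ True = False
p3 ⊕ (p1 ∧ p3) = True ⊕ False = True
(¬((p4 ↔ p5) ⊕ p5) ∨ (p1 ⊕ (p4 → p1))) ⊕ (p3 ⊕ (p1 ∧ p3)) = True ⊕ True = False
(p1 ↔ p3) ↔ ((¬((p4 ↔ p5) ⊕ p5) ∨ (p1 ⊕ (p4 → p1))) ⊕ (p3 ⊕ (p1 ∧ p3))) = False ↔ False = True
((p1 ↔ p3) ↔ ((¬((p4 ↔ p5) ⊕ p5) ∨ (p1 ⊕ (p4 → p1))) ⊕ (p3 ⊕ (p1 ∧ p3)))) → p5 = True → True = True
p5 ⊕ (((p1 ↔ p3) ↔ ((¬((p4 ↔ p5) ⊕ p5) ∨ (p1 ⊕ (p4 → p1))) ⊕ (p3 ⊕ (p1 ∧ p3)))) → p5) = True ⊕ True = False

False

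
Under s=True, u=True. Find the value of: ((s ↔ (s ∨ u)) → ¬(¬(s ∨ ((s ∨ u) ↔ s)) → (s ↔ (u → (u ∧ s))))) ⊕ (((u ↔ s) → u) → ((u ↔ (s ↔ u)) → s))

s ∨ u = True ∨ True = True
s ↔ (s ∨ u) = True ↔ True = True
s ∨ u = True ∨ True = True
(s ∨ u) ↔ s = True ↔ True = True
s ∨ ((s ∨ u) ↔ s) = True ∨ True = True
¬(s ∨ ((s ∨ u) ↔ s)) = ¬True = False
u ∧ s = True ∧ True = True
u → (u ∧ s) = True → True = True
s ↔ (u → (u ∧ s)) = True ↔ True = True
¬(s ∨ ((s ∨ u) ↔ s)) → (s ↔ (u → (u ∧ s))) = False → True = True
¬(¬(s ∨ ((s ∨ u) ↔ s)) → (s ↔ (u → (u ∧ s)))) = ¬True = False
(s ↔ (s ∨ u)) → ¬(¬(s ∨ ((s ∨ u) ↔ s)) → (s ↔ (u → (u ∧ s)))) = True → False = False
u ↔ s = True ↔ True = True
(u ↔ s) → u = True → True = True
s ↔ u = True ↔ True = True
u ↔ (s ↔ u) = True ↔ True = True
(u ↔ (s ↔ u)) → s = True → True = True
((u ↔ s) → u) → ((u ↔ (s ↔ u)) → s) = True → True = True
((s ↔ (s ∨ u)) → ¬(¬(s ∨ ((s ∨ u) ↔ s)) → (s ↔ (u → (u ∧ s))))) ⊕ (((u ↔ s) → u) → ((u ↔ (s ↔ u)) → s)) = False ⊕ True = True

True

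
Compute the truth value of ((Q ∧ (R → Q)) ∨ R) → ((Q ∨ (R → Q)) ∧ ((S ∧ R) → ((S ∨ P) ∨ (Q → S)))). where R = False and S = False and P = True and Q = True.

R → Q = False → True = True
Q ∧ (R → Q) = True ∧ True = True
(Q ∧ (R → Q)) ∨ R = True ∨ False = True
R → Q = False → True = True
Q ∨ (R → Q) = True ∨ True = True
S ∧ R = False ∧ False = False
S ∨ P = False ∨ True = True
Q → S = True → False = False
(S ∨ P) ∨ (Q → S) = True ∨ False = True
(S ∧ R) → ((S ∨ P) ∨ (Q → S)) = False → True = True
(Q ∨ (R → Q)) ∧ ((S ∧ R) → ((S ∨ P) ∨ (Q → S))) = True ∧ True = True
((Q ∧ (R → Q)) ∨ R) → ((Q ∨ (R → Q)) ∧ ((S ∧ R) → ((S ∨ P) ∨ (Q → S)))) = True → True = True

True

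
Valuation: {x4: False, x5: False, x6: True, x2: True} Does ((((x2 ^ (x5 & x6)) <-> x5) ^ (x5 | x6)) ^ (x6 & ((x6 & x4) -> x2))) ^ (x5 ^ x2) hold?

Substituting x4=False, x5=False, x6=True, x2=True:
x5 & x6 = False & True = False
x2 ^ (x5 & x6) = True ^ False = True
(x2 ^ (x5 & x6)) <-> x5 = True <-> False = False
x5 | x6 = False | True = True
((x2 ^ (x5 & x6)) <-> x5) ^ (x5 | x6) = False ^ True = True
x6 & x4 = True & False = False
(x6 & x4) -> x2 = False -> True = True
x6 & ((x6 & x4) -> x2) = True & True = True
(((x2 ^ (x5 & x6)) <-> x5) ^ (x5 | x6)) ^ (x6 & ((x6 & x4) -> x2)) = True ^ True = False
x5 ^ x2 = False ^ True = True
((((x2 ^ (x5 & x6)) <-> x5) ^ (x5 | x6)) ^ (x6 & ((x6 & x4) -> x2))) ^ (x5 ^ x2) = False ^ True = True

True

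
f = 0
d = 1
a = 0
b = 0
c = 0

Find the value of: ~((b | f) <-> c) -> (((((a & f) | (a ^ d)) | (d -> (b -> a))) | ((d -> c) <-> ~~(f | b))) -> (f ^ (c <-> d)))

b | f = 0 | 0 = 0
(b | f) <-> c = 0 <-> 0 = 1
~((b | f) <-> c) = ~1 = 0
a & f = 0 & 0 = 0
a ^ d = 0 ^ 1 = 1
(a & f) | (a ^ d) = 0 | 1 = 1
b -> a = 0 -> 0 = 1
d -> (b -> a) = 1 -> 1 = 1
((a & f) | (a ^ d)) | (d -> (b -> a)) = 1 | 1 = 1
d -> c = 1 -> 0 = 0
f | b = 0 | 0 = 0
~(f | b) = ~0 = 1
~~(f | b) = ~1 = 0
(d -> c) <-> ~~(f | b) = 0 <-> 0 = 1
(((a & f) | (a ^ d)) | (d -> (b -> a))) | ((d -> c) <-> ~~(f | b)) = 1 | 1 = 1
c <-> d = 0 <-> 1 = 0
f ^ (c <-> d) = 0 ^ 0 = 0
((((a & f) | (a ^ d)) | (d -> (b -> a))) | ((d -> c) <-> ~~(f | b))) -> (f ^ (c <-> d)) = 1 -> 0 = 0
~((b | f) <-> c) -> (((((a & f) | (a ^ d)) | (d -> (b -> a))) | ((d -> c) <-> ~~(f | b))) -> (f ^ (c <-> d))) = 0 -> 0 = 1

1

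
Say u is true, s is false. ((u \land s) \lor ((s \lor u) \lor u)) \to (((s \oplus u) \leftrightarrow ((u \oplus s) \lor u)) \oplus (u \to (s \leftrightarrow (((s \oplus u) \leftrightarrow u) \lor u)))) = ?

u \land s = \text{True} \land \text{False} = \text{False}
s \lor u = \text{False} \lor \text{True} = \text{True}
(s \lor u) \lor u = \text{True} \lor \text{True} = \text{True}
(u \land s) \lor ((s \lor u) \lor u) = \text{False} \lor \text{True} = \text{True}
s \oplus u = \text{False} \oplus \text{True} = \text{True}
u \oplus s = \text{True} \oplus \text{False} = \text{True}
(u \oplus s) \lor u = \text{True} \lor \text{True} = \text{True}
(s \oplus u) \leftrightarrow ((u \oplus s) \lor u) = \text{True} \leftrightarrow \text{True} = \text{True}
s \oplus u = \text{False} \oplus \text{True} = \text{True}
(s \oplus u) \leftrightarrow u = \text{True} \leftrightarrow \text{True} = \text{True}
((s \oplus u) \leftrightarrow u) \lor u = \text{True} \lor \text{True} = \text{True}
s \leftrightarrow (((s \oplus u) \leftrightarrow u) \lor u) = \text{False} \leftrightarrow \text{True} = \text{False}
u \to (s \leftrightarrow (((s \oplus u) \leftrightarrow u) \lor u)) = \text{True} \to \text{False} = \text{False}
((s \oplus u) \leftrightarrow ((u \oplus s) \lor u)) \oplus (u \to (s \leftrightarrow (((s \oplus u) \leftrightarrow u) \lor u))) = \text{True} \oplus \text{False} = \text{True}
((u \land s) \lor ((s \lor u) \lor u)) \to (((s \oplus u) \leftrightarrow ((u \oplus s) \lor u)) \oplus (u \to (s \leftrightarrow (((s \oplus u) \leftrightarrow u) \lor u)))) = \text{True} \to \text{True} = \text{True}

\text{True}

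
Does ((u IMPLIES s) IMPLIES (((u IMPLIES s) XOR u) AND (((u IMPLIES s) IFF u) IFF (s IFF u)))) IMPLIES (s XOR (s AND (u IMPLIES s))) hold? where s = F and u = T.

F

u IMPLIES s = T IMPLIES F = F
u IMPLIES s = T IMPLIES F = F
(u IMPLIES s) XOR u = F XOR T = T
u IMPLIES s = T IMPLIES F = F
(u IMPLIES s) IFF u = F IFF T = F
s IFF u = F IFF T = F
((u IMPLIES s) IFF u) IFF (s IFF u) = F IFF F = T
((u IMPLIES s) XOR u) AND (((u IMPLIES s) IFF u) IFF (s IFF u)) = T AND T = T
(u IMPLIES s) IMPLIES (((u IMPLIES s) XOR u) AND (((u IMPLIES s) IFF u) IFF (s IFF u))) = F IMPLIES T = T
u IMPLIES s = T IMPLIES F = F
s AND (u IMPLIES s) = F AND F = F
s XOR (s AND (u IMPLIES s)) = F XOR F = F
((u IMPLIES s) IMPLIES (((u IMPLIES s) XOR u) AND (((u IMPLIES s) IFF u) IFF (s IFF u)))) IMPLIES (s XOR (s AND (u IMPLIES s))) = T IMPLIES F = F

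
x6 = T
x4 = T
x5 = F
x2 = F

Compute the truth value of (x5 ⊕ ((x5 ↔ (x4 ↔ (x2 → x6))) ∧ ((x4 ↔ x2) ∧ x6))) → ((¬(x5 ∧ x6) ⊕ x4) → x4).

x2 → x6 = F → T = T
x4 ↔ (x2 → x6) = T ↔ T = T
x5 ↔ (x4 ↔ (x2 → x6)) = F ↔ T = F
x4 ↔ x2 = T ↔ F = F
(x4 ↔ x2) ∧ x6 = F ∧ T = F
(x5 ↔ (x4 ↔ (x2 → x6))) ∧ ((x4 ↔ x2) ∧ x6) = F ∧ F = F
x5 ⊕ ((x5 ↔ (x4 ↔ (x2 → x6))) ∧ ((x4 ↔ x2) ∧ x6)) = F ⊕ F = F
x5 ∧ x6 = F ∧ T = F
¬(x5 ∧ x6) = ¬F = T
¬(x5 ∧ x6) ⊕ x4 = T ⊕ T = F
(¬(x5 ∧ x6) ⊕ x4) → x4 = F → T = T
(x5 ⊕ ((x5 ↔ (x4 ↔ (x2 → x6))) ∧ ((x4 ↔ x2) ∧ x6))) → ((¬(x5 ∧ x6) ⊕ x4) → x4) = F → T = T

T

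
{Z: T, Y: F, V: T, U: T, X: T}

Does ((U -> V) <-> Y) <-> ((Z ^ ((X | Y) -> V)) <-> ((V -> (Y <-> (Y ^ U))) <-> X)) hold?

F

Substituting Z=T, Y=F, V=T, U=T, X=T:
U -> V = T -> T = T
(U -> V) <-> Y = T <-> F = F
X | Y = T | F = T
(X | Y) -> V = T -> T = T
Z ^ ((X | Y) -> V) = T ^ T = F
Y ^ U = F ^ T = T
Y <-> (Y ^ U) = F <-> T = F
V -> (Y <-> (Y ^ U)) = T -> F = F
(V -> (Y <-> (Y ^ U))) <-> X = F <-> T = F
(Z ^ ((X | Y) -> V)) <-> ((V -> (Y <-> (Y ^ U))) <-> X) = F <-> F = T
((U -> V) <-> Y) <-> ((Z ^ ((X | Y) -> V)) <-> ((V -> (Y <-> (Y ^ U))) <-> X)) = F <-> T = F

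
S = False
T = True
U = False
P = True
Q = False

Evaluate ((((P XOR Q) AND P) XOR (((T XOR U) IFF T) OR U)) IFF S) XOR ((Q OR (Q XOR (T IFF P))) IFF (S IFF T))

P XOR Q = True XOR False = True
(P XOR Q) AND P = True AND True = True
T XOR U = True XOR False = True
(T XOR U) IFF T = True IFF True = True
((T XOR U) IFF T) OR U = True OR False = True
((P XOR Q) AND P) XOR (((T XOR U) IFF T) OR U) = True XOR True = False
(((P XOR Q) AND P) XOR (((T XOR U) IFF T) OR U)) IFF S = False IFF False = True
T IFF P = True IFF True = True
Q XOR (T IFF P) = False XOR True = True
Q OR (Q XOR (T IFF P)) = False OR True = True
S IFF T = False IFF True = False
(Q OR (Q XOR (T IFF P))) IFF (S IFF T) = True IFF False = False
((((P XOR Q) AND P) XOR (((T XOR U) IFF T) OR U)) IFF S) XOR ((Q OR (Q XOR (T IFF P))) IFF (S IFF T)) = True XOR False = True

True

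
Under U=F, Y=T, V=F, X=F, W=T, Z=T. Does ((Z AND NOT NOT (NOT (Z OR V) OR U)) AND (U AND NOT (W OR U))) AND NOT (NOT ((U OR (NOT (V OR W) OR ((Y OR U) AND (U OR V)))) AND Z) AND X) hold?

Substituting U=F, Y=T, V=F, X=F, W=T, Z=T:
Z OR V = T OR F = T
NOT (Z OR V) = NOT T = F
NOT (Z OR V) OR U = F OR F = F
NOT (NOT (Z OR V) OR U) = NOT F = T
NOT NOT (NOT (Z OR V) OR U) = NOT T = F
Z AND NOT NOT (NOT (Z OR V) OR U) = T AND F = F
W OR U = T OR F = T
NOT (W OR U) = NOT T = F
U AND NOT (W OR U) = F AND F = F
(Z AND NOT NOT (NOT (Z OR V) OR U)) AND (U AND NOT (W OR U)) = F AND F = F
V OR W = F OR T = T
NOT (V OR W) = NOT T = F
Y OR U = T OR F = T
U OR V = F OR F = F
(Y OR U) AND (U OR V) = T AND F = F
NOT (V OR W) OR ((Y OR U) AND (U OR V)) = F OR F = F
U OR (NOT (V OR W) OR ((Y OR U) AND (U OR V))) = F OR F = F
(U OR (NOT (V OR W) OR ((Y OR U) AND (U OR V)))) AND Z = F AND T = F
NOT ((U OR (NOT (V OR W) OR ((Y OR U) AND (U OR V)))) AND Z) = NOT F = T
NOT ((U OR (NOT (V OR W) OR ((Y OR U) AND (U OR V)))) AND Z) AND X = T AND F = F
NOT (NOT ((U OR (NOT (V OR W) OR ((Y OR U) AND (U OR V)))) AND Z) AND X) = NOT F = T
((Z AND NOT NOT (NOT (Z OR V) OR U)) AND (U AND NOT (W OR U))) AND NOT (NOT ((U OR (NOT (V OR W) OR ((Y OR U) AND (U OR V)))) AND Z) AND X) = F AND T = F

F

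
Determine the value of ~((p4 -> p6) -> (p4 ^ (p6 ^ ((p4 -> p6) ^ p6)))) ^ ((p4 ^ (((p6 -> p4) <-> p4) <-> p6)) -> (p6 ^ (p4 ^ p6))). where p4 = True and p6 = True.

p4 -> p6 = True -> True = True
p4 -> p6 = True -> True = True
(p4 -> p6) ^ p6 = True ^ True = False
p6 ^ ((p4 -> p6) ^ p6) = True ^ False = True
p4 ^ (p6 ^ ((p4 -> p6) ^ p6)) = True ^ True = False
(p4 -> p6) -> (p4 ^ (p6 ^ ((p4 -> p6) ^ p6))) = True -> False = False
~((p4 -> p6) -> (p4 ^ (p6 ^ ((p4 -> p6) ^ p6)))) = ~False = True
p6 -> p4 = True -> True = True
(p6 -> p4) <-> p4 = True <-> True = True
((p6 -> p4) <-> p4) <-> p6 = True <-> True = True
p4 ^ (((p6 -> p4) <-> p4) <-> p6) = True ^ True = False
p4 ^ p6 = True ^ True = False
p6 ^ (p4 ^ p6) = True ^ False = True
(p4 ^ (((p6 -> p4) <-> p4) <-> p6)) -> (p6 ^ (p4 ^ p6)) = False -> True = True
~((p4 -> p6) -> (p4 ^ (p6 ^ ((p4 -> p6) ^ p6)))) ^ ((p4 ^ (((p6 -> p4) <-> p4) <-> p6)) -> (p6 ^ (p4 ^ p6))) = True ^ True = False

False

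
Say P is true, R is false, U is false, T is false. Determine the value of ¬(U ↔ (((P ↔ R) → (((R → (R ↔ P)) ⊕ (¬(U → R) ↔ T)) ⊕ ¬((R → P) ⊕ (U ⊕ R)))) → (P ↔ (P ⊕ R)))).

True

P ↔ R = True ↔ False = False
R ↔ P = False ↔ True = False
R → (R ↔ P) = False → False = True
U → R = False → False = True
¬(U → R) = ¬True = False
¬(U → R) ↔ T = False ↔ False = True
(R → (R ↔ P)) ⊕ (¬(U → R) ↔ T) = True ⊕ True = False
R → P = False → True = True
U ⊕ R = False ⊕ False = False
(R → P) ⊕ (U ⊕ R) = True ⊕ False = True
¬((R → P) ⊕ (U ⊕ R)) = ¬True = False
((R → (R ↔ P)) ⊕ (¬(U → R) ↔ T)) ⊕ ¬((R → P) ⊕ (U ⊕ R)) = False ⊕ False = False
(P ↔ R) → (((R → (R ↔ P)) ⊕ (¬(U → R) ↔ T)) ⊕ ¬((R → P) ⊕ (U ⊕ R))) = False → False = True
P ⊕ R = True ⊕ False = True
P ↔ (P ⊕ R) = True ↔ True = True
((P ↔ R) → (((R → (R ↔ P)) ⊕ (¬(U → R) ↔ T)) ⊕ ¬((R → P) ⊕ (U ⊕ R)))) → (P ↔ (P ⊕ R)) = True → True = True
U ↔ (((P ↔ R) → (((R → (R ↔ P)) ⊕ (¬(U → R) ↔ T)) ⊕ ¬((R → P) ⊕ (U ⊕ R)))) → (P ↔ (P ⊕ R))) = False ↔ True = False
¬(U ↔ (((P ↔ R) → (((R → (R ↔ P)) ⊕ (¬(U → R) ↔ T)) ⊕ ¬((R → P) ⊕ (U ⊕ R)))) → (P ↔ (P ⊕ R)))) = ¬False = True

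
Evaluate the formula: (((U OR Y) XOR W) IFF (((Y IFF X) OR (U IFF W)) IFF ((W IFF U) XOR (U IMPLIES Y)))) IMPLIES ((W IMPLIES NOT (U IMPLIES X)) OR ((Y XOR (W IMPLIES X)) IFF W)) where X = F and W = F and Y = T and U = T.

T

U OR Y = T OR T = T
(U OR Y) XOR W = T XOR F = T
Y IFF X = T IFF F = F
U IFF W = T IFF F = F
(Y IFF X) OR (U IFF W) = F OR F = F
W IFF U = F IFF T = F
U IMPLIES Y = T IMPLIES T = T
(W IFF U) XOR (U IMPLIES Y) = F XOR T = T
((Y IFF X) OR (U IFF W)) IFF ((W IFF U) XOR (U IMPLIES Y)) = F IFF T = F
((U OR Y) XOR W) IFF (((Y IFF X) OR (U IFF W)) IFF ((W IFF U) XOR (U IMPLIES Y))) = T IFF F = F
U IMPLIES X = T IMPLIES F = F
NOT (U IMPLIES X) = NOT F = T
W IMPLIES NOT (U IMPLIES X) = F IMPLIES T = T
W IMPLIES X = F IMPLIES F = T
Y XOR (W IMPLIES X) = T XOR T = F
(Y XOR (W IMPLIES X)) IFF W = F IFF F = T
(W IMPLIES NOT (U IMPLIES X)) OR ((Y XOR (W IMPLIES X)) IFF W) = T OR T = T
(((U OR Y) XOR W) IFF (((Y IFF X) OR (U IFF W)) IFF ((W IFF U) XOR (U IMPLIES Y)))) IMPLIES ((W IMPLIES NOT (U IMPLIES X)) OR ((Y XOR (W IMPLIES X)) IFF W)) = F IMPLIES T = T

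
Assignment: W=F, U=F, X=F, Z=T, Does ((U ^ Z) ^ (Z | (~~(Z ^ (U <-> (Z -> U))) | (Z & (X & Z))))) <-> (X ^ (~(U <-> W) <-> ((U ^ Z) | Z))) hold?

Substituting W=F, U=F, X=F, Z=T:
U ^ Z = F ^ T = T
Z -> U = T -> F = F
U <-> (Z -> U) = F <-> F = T
Z ^ (U <-> (Z -> U)) = T ^ T = F
~(Z ^ (U <-> (Z -> U))) = ~F = T
~~(Z ^ (U <-> (Z -> U))) = ~T = F
X & Z = F & T = F
Z & (X & Z) = T & F = F
~~(Z ^ (U <-> (Z -> U))) | (Z & (X & Z)) = F | F = F
Z | (~~(Z ^ (U <-> (Z -> U))) | (Z & (X & Z))) = T | F = T
(U ^ Z) ^ (Z | (~~(Z ^ (U <-> (Z -> U))) | (Z & (X & Z)))) = T ^ T = F
U <-> W = F <-> F = T
~(U <-> W) = ~T = F
U ^ Z = F ^ T = T
(U ^ Z) | Z = T | T = T
~(U <-> W) <-> ((U ^ Z) | Z) = F <-> T = F
X ^ (~(U <-> W) <-> ((U ^ Z) | Z)) = F ^ F = F
((U ^ Z) ^ (Z | (~~(Z ^ (U <-> (Z -> U))) | (Z & (X & Z))))) <-> (X ^ (~(U <-> W) <-> ((U ^ Z) | Z))) = F <-> F = T

T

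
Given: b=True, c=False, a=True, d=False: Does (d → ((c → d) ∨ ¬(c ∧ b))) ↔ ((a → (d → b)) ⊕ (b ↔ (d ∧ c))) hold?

True

c → d = False → False = True
c ∧ b = False ∧ True = False
¬(c ∧ b) = ¬False = True
(c → d) ∨ ¬(c ∧ b) = True ∨ True = True
d → ((c → d) ∨ ¬(c ∧ b)) = False → True = True
d → b = False → True = True
a → (d → b) = True → True = True
d ∧ c = False ∧ False = False
b ↔ (d ∧ c) = True ↔ False = False
(a → (d → b)) ⊕ (b ↔ (d ∧ c)) = True ⊕ False = True
(d → ((c → d) ∨ ¬(c ∧ b))) ↔ ((a → (d → b)) ⊕ (b ↔ (d ∧ c))) = True ↔ True = True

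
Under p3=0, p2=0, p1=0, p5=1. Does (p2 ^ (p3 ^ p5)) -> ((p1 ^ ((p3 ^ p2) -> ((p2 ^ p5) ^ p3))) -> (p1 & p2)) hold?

p3 ^ p5 = 0 ^ 1 = 1
p2 ^ (p3 ^ p5) = 0 ^ 1 = 1
p3 ^ p2 = 0 ^ 0 = 0
p2 ^ p5 = 0 ^ 1 = 1
(p2 ^ p5) ^ p3 = 1 ^ 0 = 1
(p3 ^ p2) -> ((p2 ^ p5) ^ p3) = 0 -> 1 = 1
p1 ^ ((p3 ^ p2) -> ((p2 ^ p5) ^ p3)) = 0 ^ 1 = 1
p1 & p2 = 0 & 0 = 0
(p1 ^ ((p3 ^ p2) -> ((p2 ^ p5) ^ p3))) -> (p1 & p2) = 1 -> 0 = 0
(p2 ^ (p3 ^ p5)) -> ((p1 ^ ((p3 ^ p2) -> ((p2 ^ p5) ^ p3))) -> (p1 & p2)) = 1 -> 0 = 0

0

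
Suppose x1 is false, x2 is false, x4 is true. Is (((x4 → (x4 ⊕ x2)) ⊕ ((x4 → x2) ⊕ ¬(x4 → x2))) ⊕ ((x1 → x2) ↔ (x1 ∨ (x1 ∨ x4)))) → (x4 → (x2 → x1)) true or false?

x4 ⊕ x2 = T ⊕ F = T
x4 → (x4 ⊕ x2) = T → T = T
x4 → x2 = T → F = F
x4 → x2 = T → F = F
¬(x4 → x2) = ¬F = T
(x4 → x2) ⊕ ¬(x4 → x2) = F ⊕ T = T
(x4 → (x4 ⊕ x2)) ⊕ ((x4 → x2) ⊕ ¬(x4 → x2)) = T ⊕ T = F
x1 → x2 = F → F = T
x1 ∨ x4 = F ∨ T = T
x1 ∨ (x1 ∨ x4) = F ∨ T = T
(x1 → x2) ↔ (x1 ∨ (x1 ∨ x4)) = T ↔ T = T
((x4 → (x4 ⊕ x2)) ⊕ ((x4 → x2) ⊕ ¬(x4 → x2))) ⊕ ((x1 → x2) ↔ (x1 ∨ (x1 ∨ x4))) = F ⊕ T = T
x2 → x1 = F → F = T
x4 → (x2 → x1) = T → T = T
(((x4 → (x4 ⊕ x2)) ⊕ ((x4 → x2) ⊕ ¬(x4 → x2))) ⊕ ((x1 → x2) ↔ (x1 ∨ (x1 ∨ x4)))) → (x4 → (x2 → x1)) = T → T = T

T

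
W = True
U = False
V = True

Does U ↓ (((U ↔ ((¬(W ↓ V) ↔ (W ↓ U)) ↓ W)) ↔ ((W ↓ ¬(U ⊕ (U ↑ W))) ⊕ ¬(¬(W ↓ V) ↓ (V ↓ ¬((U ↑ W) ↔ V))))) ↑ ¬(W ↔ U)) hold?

Substituting W=True, U=False, V=True:
W ↓ V = True ↓ True = False
¬(W ↓ V) = ¬False = True
W ↓ U = True ↓ False = False
¬(W ↓ V) ↔ (W ↓ U) = True ↔ False = False
(¬(W ↓ V) ↔ (W ↓ U)) ↓ W = False ↓ True = False
U ↔ ((¬(W ↓ V) ↔ (W ↓ U)) ↓ W) = False ↔ False = True
U ↑ W = False ↑ True = True
U ⊕ (U ↑ W) = False ⊕ True = True
¬(U ⊕ (U ↑ W)) = ¬True = False
W ↓ ¬(U ⊕ (U ↑ W)) = True ↓ False = False
W ↓ V = True ↓ True = False
¬(W ↓ V) = ¬False = True
U ↑ W = False ↑ True = True
(U ↑ W) ↔ V = True ↔ True = True
¬((U ↑ W) ↔ V) = ¬True = False
V ↓ ¬((U ↑ W) ↔ V) = True ↓ False = False
¬(W ↓ V) ↓ (V ↓ ¬((U ↑ W) ↔ V)) = True ↓ False = False
¬(¬(W ↓ V) ↓ (V ↓ ¬((U ↑ W) ↔ V))) = ¬False = True
(W ↓ ¬(U ⊕ (U ↑ W))) ⊕ ¬(¬(W ↓ V) ↓ (V ↓ ¬((U ↑ W) ↔ V))) = False ⊕ True = True
(U ↔ ((¬(W ↓ V) ↔ (W ↓ U)) ↓ W)) ↔ ((W ↓ ¬(U ⊕ (U ↑ W))) ⊕ ¬(¬(W ↓ V) ↓ (V ↓ ¬((U ↑ W) ↔ V)))) = True ↔ True = True
W ↔ U = True ↔ False = False
¬(W ↔ U) = ¬False = True
((U ↔ ((¬(W ↓ V) ↔ (W ↓ U)) ↓ W)) ↔ ((W ↓ ¬(U ⊕ (U ↑ W))) ⊕ ¬(¬(W ↓ V) ↓ (V ↓ ¬((U ↑ W) ↔ V))))) ↑ ¬(W ↔ U) = True ↑ True = False
U ↓ (((U ↔ ((¬(W ↓ V) ↔ (W ↓ U)) ↓ W)) ↔ ((W ↓ ¬(U ⊕ (U ↑ W))) ⊕ ¬(¬(W ↓ V) ↓ (V ↓ ¬((U ↑ W) ↔ V))))) ↑ ¬(W ↔ U)) = False ↓ False = True

True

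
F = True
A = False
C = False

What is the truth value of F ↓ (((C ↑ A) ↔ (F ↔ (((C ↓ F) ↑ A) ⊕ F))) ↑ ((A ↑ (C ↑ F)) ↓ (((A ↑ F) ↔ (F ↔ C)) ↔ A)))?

False

C ↑ A = False ↑ False = True
C ↓ F = False ↓ True = False
(C ↓ F) ↑ A = False ↑ False = True
((C ↓ F) ↑ A) ⊕ F = True ⊕ True = False
F ↔ (((C ↓ F) ↑ A) ⊕ F) = True ↔ False = False
(C ↑ A) ↔ (F ↔ (((C ↓ F) ↑ A) ⊕ F)) = True ↔ False = False
C ↑ F = False ↑ True = True
A ↑ (C ↑ F) = False ↑ True = True
A ↑ F = False ↑ True = True
F ↔ C = True ↔ False = False
(A ↑ F) ↔ (F ↔ C) = True ↔ False = False
((A ↑ F) ↔ (F ↔ C)) ↔ A = False ↔ False = True
(A ↑ (C ↑ F)) ↓ (((A ↑ F) ↔ (F ↔ C)) ↔ A) = True ↓ True = False
((C ↑ A) ↔ (F ↔ (((C ↓ F) ↑ A) ⊕ F))) ↑ ((A ↑ (C ↑ F)) ↓ (((A ↑ F) ↔ (F ↔ C)) ↔ A)) = False ↑ False = True
F ↓ (((C ↑ A) ↔ (F ↔ (((C ↓ F) ↑ A) ⊕ F))) ↑ ((A ↑ (C ↑ F)) ↓ (((A ↑ F) ↔ (F ↔ C)) ↔ A))) = True ↓ True = False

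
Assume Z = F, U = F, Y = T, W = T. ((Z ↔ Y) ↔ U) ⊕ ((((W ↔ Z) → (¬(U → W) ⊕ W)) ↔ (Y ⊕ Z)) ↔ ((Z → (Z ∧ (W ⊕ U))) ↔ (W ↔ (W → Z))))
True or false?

T

Z ↔ Y = F ↔ T = F
(Z ↔ Y) ↔ U = F ↔ F = T
W ↔ Z = T ↔ F = F
U → W = F → T = T
¬(U → W) = ¬T = F
¬(U → W) ⊕ W = F ⊕ T = T
(W ↔ Z) → (¬(U → W) ⊕ W) = F → T = T
Y ⊕ Z = T ⊕ F = T
((W ↔ Z) → (¬(U → W) ⊕ W)) ↔ (Y ⊕ Z) = T ↔ T = T
W ⊕ U = T ⊕ F = T
Z ∧ (W ⊕ U) = F ∧ T = F
Z → (Z ∧ (W ⊕ U)) = F → F = T
W → Z = T → F = F
W ↔ (W → Z) = T ↔ F = F
(Z → (Z ∧ (W ⊕ U))) ↔ (W ↔ (W → Z)) = T ↔ F = F
(((W ↔ Z) → (¬(U → W) ⊕ W)) ↔ (Y ⊕ Z)) ↔ ((Z → (Z ∧ (W ⊕ U))) ↔ (W ↔ (W → Z))) = T ↔ F = F
((Z ↔ Y) ↔ U) ⊕ ((((W ↔ Z) → (¬(U → W) ⊕ W)) ↔ (Y ⊕ Z)) ↔ ((Z → (Z ∧ (W ⊕ U))) ↔ (W ↔ (W → Z)))) = T ⊕ F = T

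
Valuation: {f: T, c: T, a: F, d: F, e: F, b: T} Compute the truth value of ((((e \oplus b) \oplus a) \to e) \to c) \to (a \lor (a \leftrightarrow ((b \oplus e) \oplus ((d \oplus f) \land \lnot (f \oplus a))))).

Substituting f=T, c=T, a=F, d=F, e=F, b=T:
e \oplus b = F \oplus T = T
(e \oplus b) \oplus a = T \oplus F = T
((e \oplus b) \oplus a) \to e = T \to F = F
(((e \oplus b) \oplus a) \to e) \to c = F \to T = T
b \oplus e = T \oplus F = T
d \oplus f = F \oplus T = T
f \oplus a = T \oplus F = T
\lnot (f \oplus a) = \lnot T = F
(d \oplus f) \land \lnot (f \oplus a) = T \land F = F
(b \oplus e) \oplus ((d \oplus f) \land \lnot (f \oplus a)) = T \oplus F = T
a \leftrightarrow ((b \oplus e) \oplus ((d \oplus f) \land \lnot (f \oplus a))) = F \leftrightarrow T = F
a \lor (a \leftrightarrow ((b \oplus e) \oplus ((d \oplus f) \land \lnot (f \oplus a)))) = F \lor F = F
((((e \oplus b) \oplus a) \to e) \to c) \to (a \lor (a \leftrightarrow ((b \oplus e) \oplus ((d \oplus f) \land \lnot (f \oplus a))))) = T \to F = F

F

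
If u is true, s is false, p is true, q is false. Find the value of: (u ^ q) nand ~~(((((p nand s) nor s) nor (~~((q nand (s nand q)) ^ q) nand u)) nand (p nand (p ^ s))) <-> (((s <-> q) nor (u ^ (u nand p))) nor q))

u ^ q = T ^ F = T
p nand s = T nand F = T
(p nand s) nor s = T nor F = F
s nand q = F nand F = T
q nand (s nand q) = F nand T = T
(q nand (s nand q)) ^ q = T ^ F = T
~((q nand (s nand q)) ^ q) = ~T = F
~~((q nand (s nand q)) ^ q) = ~F = T
~~((q nand (s nand q)) ^ q) nand u = T nand T = F
((p nand s) nor s) nor (~~((q nand (s nand q)) ^ q) nand u) = F nor F = T
p ^ s = T ^ F = T
p nand (p ^ s) = T nand T = F
(((p nand s) nor s) nor (~~((q nand (s nand q)) ^ q) nand u)) nand (p nand (p ^ s)) = T nand F = T
s <-> q = F <-> F = T
u nand p = T nand T = F
u ^ (u nand p) = T ^ F = T
(s <-> q) nor (u ^ (u nand p)) = T nor T = F
((s <-> q) nor (u ^ (u nand p))) nor q = F nor F = T
((((p nand s) nor s) nor (~~((q nand (s nand q)) ^ q) nand u)) nand (p nand (p ^ s))) <-> (((s <-> q) nor (u ^ (u nand p))) nor q) = T <-> T = T
~(((((p nand s) nor s) nor (~~((q nand (s nand q)) ^ q) nand u)) nand (p nand (p ^ s))) <-> (((s <-> q) nor (u ^ (u nand p))) nor q)) = ~T = F
~~(((((p nand s) nor s) nor (~~((q nand (s nand q)) ^ q) nand u)) nand (p nand (p ^ s))) <-> (((s <-> q) nor (u ^ (u nand p))) nor q)) = ~F = T
(u ^ q) nand ~~(((((p nand s) nor s) nor (~~((q nand (s nand q)) ^ q) nand u)) nand (p nand (p ^ s))) <-> (((s <-> q) nor (u ^ (u nand p))) nor q)) = T nand T = F

F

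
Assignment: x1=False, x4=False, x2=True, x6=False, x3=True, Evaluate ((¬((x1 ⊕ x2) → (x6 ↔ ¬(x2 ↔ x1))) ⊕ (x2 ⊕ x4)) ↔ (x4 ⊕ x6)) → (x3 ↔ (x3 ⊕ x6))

x1 ⊕ x2 = False ⊕ True = True
x2 ↔ x1 = True ↔ False = False
¬(x2 ↔ x1) = ¬False = True
x6 ↔ ¬(x2 ↔ x1) = False ↔ True = False
(x1 ⊕ x2) → (x6 ↔ ¬(x2 ↔ x1)) = True → False = False
¬((x1 ⊕ x2) → (x6 ↔ ¬(x2 ↔ x1))) = ¬False = True
x2 ⊕ x4 = True ⊕ False = True
¬((x1 ⊕ x2) → (x6 ↔ ¬(x2 ↔ x1))) ⊕ (x2 ⊕ x4) = True ⊕ True = False
x4 ⊕ x6 = False ⊕ False = False
(¬((x1 ⊕ x2) → (x6 ↔ ¬(x2 ↔ x1))) ⊕ (x2 ⊕ x4)) ↔ (x4 ⊕ x6) = False ↔ False = True
x3 ⊕ x6 = True ⊕ False = True
x3 ↔ (x3 ⊕ x6) = True ↔ True = True
((¬((x1 ⊕ x2) → (x6 ↔ ¬(x2 ↔ x1))) ⊕ (x2 ⊕ x4)) ↔ (x4 ⊕ x6)) → (x3 ↔ (x3 ⊕ x6)) = True → True = True

True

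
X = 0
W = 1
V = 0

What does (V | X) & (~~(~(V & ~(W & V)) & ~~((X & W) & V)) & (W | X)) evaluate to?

0

Substituting X=0, W=1, V=0:
V | X = 0 | 0 = 0
W & V = 1 & 0 = 0
~(W & V) = ~0 = 1
V & ~(W & V) = 0 & 1 = 0
~(V & ~(W & V)) = ~0 = 1
X & W = 0 & 1 = 0
(X & W) & V = 0 & 0 = 0
~((X & W) & V) = ~0 = 1
~~((X & W) & V) = ~1 = 0
~(V & ~(W & V)) & ~~((X & W) & V) = 1 & 0 = 0
~(~(V & ~(W & V)) & ~~((X & W) & V)) = ~0 = 1
~~(~(V & ~(W & V)) & ~~((X & W) & V)) = ~1 = 0
W | X = 1 | 0 = 1
~~(~(V & ~(W & V)) & ~~((X & W) & V)) & (W | X) = 0 & 1 = 0
(V | X) & (~~(~(V & ~(W & V)) & ~~((X & W) & V)) & (W | X)) = 0 & 0 = 0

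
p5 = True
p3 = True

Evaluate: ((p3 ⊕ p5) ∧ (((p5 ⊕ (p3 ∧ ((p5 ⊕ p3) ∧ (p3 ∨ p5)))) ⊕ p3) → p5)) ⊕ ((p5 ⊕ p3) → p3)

True

Substituting p5=True, p3=True:
p3 ⊕ p5 = True ⊕ True = False
p5 ⊕ p3 = True ⊕ True = False
p3 ∨ p5 = True ∨ True = True
(p5 ⊕ p3) ∧ (p3 ∨ p5) = False ∧ True = False
p3 ∧ ((p5 ⊕ p3) ∧ (p3 ∨ p5)) = True ∧ False = False
p5 ⊕ (p3 ∧ ((p5 ⊕ p3) ∧ (p3 ∨ p5))) = True ⊕ False = True
(p5 ⊕ (p3 ∧ ((p5 ⊕ p3) ∧ (p3 ∨ p5)))) ⊕ p3 = True ⊕ True = False
((p5 ⊕ (p3 ∧ ((p5 ⊕ p3) ∧ (p3 ∨ p5)))) ⊕ p3) → p5 = False → True = True
(p3 ⊕ p5) ∧ (((p5 ⊕ (p3 ∧ ((p5 ⊕ p3) ∧ (p3 ∨ p5)))) ⊕ p3) → p5) = False ∧ True = False
p5 ⊕ p3 = True ⊕ True = False
(p5 ⊕ p3) → p3 = False → True = True
((p3 ⊕ p5) ∧ (((p5 ⊕ (p3 ∧ ((p5 ⊕ p3) ∧ (p3 ∨ p5)))) ⊕ p3) → p5)) ⊕ ((p5 ⊕ p3) → p3) = False ⊕ True = True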